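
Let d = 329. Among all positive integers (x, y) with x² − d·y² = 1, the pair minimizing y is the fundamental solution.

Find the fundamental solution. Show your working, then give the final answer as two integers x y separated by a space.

2376415 131016

[18; 7,4,2,1,1,4,1,1,2,4,7,36] for √329; ℓ=12 ⇒ convergent index 11
step 0: (18, 1)  from 18·(1,0) + (0,1)
…
step 5: (2884, 159)  from 1·(1705,94) + (1179,65)
step 6: (13241, 730)  from 4·(2884,159) + (1705,94)
…
step 8: (29366, 1619)  from 1·(16125,889) + (13241,730)
…
step 10: (328794, 18127)  from 4·(74857,4127) + (29366,1619)
step 11: (2376415, 131016)  from 7·(328794,18127) + (74857,4127)
→ (2376415, 131016).  Check: 2376415²=5647348252225, 329·131016²=5647348252224, difference 1.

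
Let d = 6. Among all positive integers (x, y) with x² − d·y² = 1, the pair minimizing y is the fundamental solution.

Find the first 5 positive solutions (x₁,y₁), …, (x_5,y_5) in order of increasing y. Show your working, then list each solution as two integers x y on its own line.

5 2
49 20
485 198
4801 1960
47525 19402

d=6: √d = [2; 2,4] (ℓ=2, even), read p_1/q_1
k=0  a_k=2  p_k/q_k = 2/1
k=1  a_k=2  p_k/q_k = 5/2
(x₁, y₁) = (5, 2);  5² − 6·2² = 1 ✓
k=2:  x_2 = 5·5+6·2·2 = 49,  y_2 = 5·2+2·5 = 20
k=3:  x_3 = 5·49+6·2·20 = 485,  y_3 = 5·20+2·49 = 198
k=4:  x_4 = 5·485+6·2·198 = 4801,  y_4 = 5·198+2·485 = 1960
k=5:  x_5 = 5·4801+6·2·1960 = 47525,  y_5 = 5·1960+2·4801 = 19402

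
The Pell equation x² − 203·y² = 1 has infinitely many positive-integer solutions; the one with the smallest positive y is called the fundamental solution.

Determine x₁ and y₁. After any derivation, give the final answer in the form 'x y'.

57 4

[14; 4,28] for √203; ℓ=2 ⇒ convergent index 1
a_0=14:  p_0=14·1+0=14,  q_0=14·0+1=1
a_1=4:  p_1=4·14+1=57,  q_1=4·1+0=4
→ (57, 4).  Check: 57²=3249, 203·4²=3248, difference 1.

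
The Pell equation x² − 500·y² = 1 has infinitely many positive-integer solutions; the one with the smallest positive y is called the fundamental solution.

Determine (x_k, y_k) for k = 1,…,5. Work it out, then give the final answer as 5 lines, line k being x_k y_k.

√500 → a₀=22, period (2,1,3,2,1,…,1,2,44); ℓ=14 even so k=13
i=0: a=22 ⇒ p=22, q=1
i=1: a=2 ⇒ p=45, q=2
…
i=3: a=3 ⇒ p=246, q=11
i=4: a=2 ⇒ p=559, q=25
i=5: a=1 ⇒ p=805, q=36
i=6: a=1 ⇒ p=1364, q=61
i=7: a=10 ⇒ p=14445, q=646
i=8: a=1 ⇒ p=15809, q=707
i=9: a=1 ⇒ p=30254, q=1353
i=10: a=2 ⇒ p=76317, q=3413
i=11: a=3 ⇒ p=259205, q=11592
i=12: a=1 ⇒ p=335522, q=15005
i=13: a=2 ⇒ p=930249, q=41602
fundamental: x₁=930249, y₁=41602  (since 865363202001 − 500·1730726404 = 1)
k=2:  x_2 = 930249·930249+500·41602·41602 = 1730726404001,  y_2 = 930249·41602+41602·930249 = 77400437796
k=3:  x_3 = 930249·1730726404001+500·41602·77400437796 = 3220013013190122249,  y_3 = 930249·77400437796+41602·1730726404001 = 144003359718540806
k=4:  x_4 = 930249·3220013013190122249+500·41602·144003359718540806 = 5990827771012465337616001,  y_4 = 930249·144003359718540806+41602·3220013013190122249 = 267917962749548332043592
k=5:  x_5 = 930249·5990827771012465337616001+500·41602·267917962749548332043592 = 11145923086309929722690704506249,  y_5 = 930249·267917962749548332043592+41602·5990827771012465337616001 = 498460833859465169310720288010

930249 41602
1730726404001 77400437796
3220013013190122249 144003359718540806
5990827771012465337616001 267917962749548332043592
11145923086309929722690704506249 498460833859465169310720288010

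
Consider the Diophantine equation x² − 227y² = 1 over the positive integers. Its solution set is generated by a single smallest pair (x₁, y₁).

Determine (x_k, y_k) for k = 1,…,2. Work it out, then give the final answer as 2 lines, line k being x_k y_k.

[15; 15,30] for √227; ℓ=2 ⇒ convergent index 1
step 0: (15, 1)  from 15·(1,0) + (0,1)
step 1: (226, 15)  from 15·(15,1) + (1,0)
fundamental: x₁=226, y₁=15  (since 51076 − 227·225 = 1)
k=2:  x_2 = 226·226+227·15·15 = 102151,  y_2 = 226·15+15·226 = 6780

226 15
102151 6780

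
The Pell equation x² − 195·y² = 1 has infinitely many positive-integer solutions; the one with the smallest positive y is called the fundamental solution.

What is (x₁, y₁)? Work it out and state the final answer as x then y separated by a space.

14 1

√195 = [13; 1,26, …], period ℓ=2 (even) → k=1
step 0: (13, 1)  from 13·(1,0) + (0,1)
step 1: (14, 1)  from 1·(13,1) + (1,0)
(x₁, y₁) = (14, 1);  14² − 195·1² = 1 ✓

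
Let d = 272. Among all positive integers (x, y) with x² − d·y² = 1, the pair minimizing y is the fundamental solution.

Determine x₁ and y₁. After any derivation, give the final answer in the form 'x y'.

33 2

d=272: √d = [16; 2,32] (ℓ=2, even), read p_1/q_1
i=0: a=16 ⇒ p=16, q=1
i=1: a=2 ⇒ p=33, q=2
→ (33, 2).  Check: 33²=1089, 272·2²=1088, difference 1.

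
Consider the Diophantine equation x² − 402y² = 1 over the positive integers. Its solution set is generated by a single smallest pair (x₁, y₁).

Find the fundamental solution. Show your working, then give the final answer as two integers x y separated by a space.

√402 = [20; 20,40, …], period ℓ=2 (even) → k=1
k=0  a_k=20  p_k/q_k = 20/1
k=1  a_k=20  p_k/q_k = 401/20
→ (401, 20).  Check: 401²=160801, 402·20²=160800, difference 1.

401 20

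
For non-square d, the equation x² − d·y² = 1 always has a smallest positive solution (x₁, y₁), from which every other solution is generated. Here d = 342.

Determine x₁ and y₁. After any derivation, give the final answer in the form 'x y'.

37 2

[18; 2,36] for √342; ℓ=2 ⇒ convergent index 1
k=0  a_k=18  p_k/q_k = 18/1
k=1  a_k=2  p_k/q_k = 37/2
→ (37, 2).  Check: 37²=1369, 342·2²=1368, difference 1.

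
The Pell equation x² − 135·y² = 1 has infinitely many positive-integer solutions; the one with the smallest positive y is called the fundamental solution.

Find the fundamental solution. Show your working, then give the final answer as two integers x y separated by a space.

244 21

√135 → a₀=11, period (1,1,1,1,1,1,1,22); ℓ=8 even so k=7
a_0=11:  p_0=11·1+0=11,  q_0=11·0+1=1
…
a_2=1:  p_2=1·12+11=23,  q_2=1·1+1=2
…
a_4=1:  p_4=1·35+23=58,  q_4=1·3+2=5
…
a_6=1:  p_6=1·93+58=151,  q_6=1·8+5=13
a_7=1:  p_7=1·151+93=244,  q_7=1·13+8=21
(x₁, y₁) = (244, 21);  244² − 135·21² = 1 ✓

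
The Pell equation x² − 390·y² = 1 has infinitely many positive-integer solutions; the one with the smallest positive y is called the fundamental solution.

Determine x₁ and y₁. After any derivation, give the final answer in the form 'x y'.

√390 = [19; 1,2,1,38, …], period ℓ=4 (even) → k=3
i=0: a=19 ⇒ p=19, q=1
i=1: a=1 ⇒ p=20, q=1
i=2: a=2 ⇒ p=59, q=3
i=3: a=1 ⇒ p=79, q=4
fundamental: x₁=79, y₁=4  (since 6241 − 390·16 = 1)

79 4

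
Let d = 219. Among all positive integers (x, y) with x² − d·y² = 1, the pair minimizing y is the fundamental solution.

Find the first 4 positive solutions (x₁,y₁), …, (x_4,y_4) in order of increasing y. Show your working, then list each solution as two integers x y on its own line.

74 5
10951 740
1620674 109515
239848801 16207480

√219 → a₀=14, period (1,3,1,28); ℓ=4 even so k=3
a_0=14:  p_0=14·1+0=14,  q_0=14·0+1=1
a_1=1:  p_1=1·14+1=15,  q_1=1·1+0=1
a_2=3:  p_2=3·15+14=59,  q_2=3·1+1=4
a_3=1:  p_3=1·59+15=74,  q_3=1·4+1=5
→ (74, 5).  Check: 74²=5476, 219·5²=5475, difference 1.
(x_2, y_2) = (74·74 + 219·5·5, 74·5 + 5·74) = (10951, 740)
(x_3, y_3) = (74·10951 + 219·5·740, 74·740 + 5·10951) = (1620674, 109515)
(x_4, y_4) = (74·1620674 + 219·5·109515, 74·109515 + 5·1620674) = (239848801, 16207480)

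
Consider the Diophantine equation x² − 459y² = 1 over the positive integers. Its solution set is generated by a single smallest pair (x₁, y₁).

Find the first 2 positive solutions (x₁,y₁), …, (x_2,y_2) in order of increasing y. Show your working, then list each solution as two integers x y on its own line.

d=459: √d = [21; 2,2,1,4,21,4,1,2,2,42] (ℓ=10, even), read p_9/q_9
step 0: (21, 1)  from 21·(1,0) + (0,1)
step 1: (43, 2)  from 2·(21,1) + (1,0)
…
step 3: (150, 7)  from 1·(107,5) + (43,2)
…
step 5: (14997, 700)  from 21·(707,33) + (150,7)
…
step 7: (75692, 3533)  from 1·(60695,2833) + (14997,700)
step 8: (212079, 9899)  from 2·(75692,3533) + (60695,2833)
step 9: (499850, 23331)  from 2·(212079,9899) + (75692,3533)
(x₁, y₁) = (499850, 23331);  499850² − 459·23331² = 1 ✓
(499850+23331√459)^2 = 499700044999 + 23324000700√459

499850 23331
499700044999 23324000700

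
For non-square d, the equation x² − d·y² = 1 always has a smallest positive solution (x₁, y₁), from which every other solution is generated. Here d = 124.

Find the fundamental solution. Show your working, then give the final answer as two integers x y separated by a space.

d=124: √d = [11; 7,2,1,1,1,…,2,7,22] (ℓ=16, even), read p_15/q_15
k=0  a_k=11  p_k/q_k = 11/1
k=1  a_k=7  p_k/q_k = 78/7
…
k=3  a_k=1  p_k/q_k = 245/22
k=4  a_k=1  p_k/q_k = 412/37
k=5  a_k=1  p_k/q_k = 657/59
k=6  a_k=3  p_k/q_k = 2383/214
…
k=8  a_k=4  p_k/q_k = 14543/1306
k=9  a_k=1  p_k/q_k = 17583/1579
k=10  a_k=3  p_k/q_k = 67292/6043
k=11  a_k=1  p_k/q_k = 84875/7622
k=12  a_k=1  p_k/q_k = 152167/13665
k=13  a_k=1  p_k/q_k = 237042/21287
k=14  a_k=2  p_k/q_k = 626251/56239
k=15  a_k=7  p_k/q_k = 4620799/414960
(x₁, y₁) = (4620799, 414960);  4620799² − 124·414960² = 1 ✓

4620799 414960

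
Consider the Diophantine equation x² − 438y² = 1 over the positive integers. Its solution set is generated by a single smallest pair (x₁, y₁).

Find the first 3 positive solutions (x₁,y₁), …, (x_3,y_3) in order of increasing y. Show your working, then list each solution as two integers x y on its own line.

293 14
171697 8204
100614149 4807530

[20; 1,12,1,40] for √438; ℓ=4 ⇒ convergent index 3
step 0: (20, 1)  from 20·(1,0) + (0,1)
…
step 2: (272, 13)  from 12·(21,1) + (20,1)
step 3: (293, 14)  from 1·(272,13) + (21,1)
(x₁, y₁) = (293, 14);  293² − 438·14² = 1 ✓
n=2: (293,14)∘(293,14) = (293·293+438·14·14, 293·14+14·293) = (171697,8204)
n=3: (171697,8204)∘(293,14) = (293·171697+438·14·8204, 293·8204+14·171697) = (100614149,4807530)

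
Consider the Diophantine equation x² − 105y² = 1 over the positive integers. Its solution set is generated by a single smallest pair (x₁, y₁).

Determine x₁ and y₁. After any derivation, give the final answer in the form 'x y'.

[10; 4,20] for √105; ℓ=2 ⇒ convergent index 1
a_0=10:  p_0=10·1+0=10,  q_0=10·0+1=1
a_1=4:  p_1=4·10+1=41,  q_1=4·1+0=4
→ (41, 4).  Check: 41²=1681, 105·4²=1680, difference 1.

41 4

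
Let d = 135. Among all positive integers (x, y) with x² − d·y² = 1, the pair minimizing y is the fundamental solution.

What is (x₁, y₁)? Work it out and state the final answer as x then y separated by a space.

244 21

d=135: √d = [11; 1,1,1,1,1,1,1,22] (ℓ=8, even), read p_7/q_7
step 0: (11, 1)  from 11·(1,0) + (0,1)
step 1: (12, 1)  from 1·(11,1) + (1,0)
step 2: (23, 2)  from 1·(12,1) + (11,1)
step 3: (35, 3)  from 1·(23,2) + (12,1)
step 4: (58, 5)  from 1·(35,3) + (23,2)
step 5: (93, 8)  from 1·(58,5) + (35,3)
step 6: (151, 13)  from 1·(93,8) + (58,5)
step 7: (244, 21)  from 1·(151,13) + (93,8)
(x₁, y₁) = (244, 21);  244² − 135·21² = 1 ✓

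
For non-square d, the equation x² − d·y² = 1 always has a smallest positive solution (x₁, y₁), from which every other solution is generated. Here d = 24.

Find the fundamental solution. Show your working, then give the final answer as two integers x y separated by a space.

5 1

d=24: √d = [4; 1,8] (ℓ=2, even), read p_1/q_1
step 0: (4, 1)  from 4·(1,0) + (0,1)
step 1: (5, 1)  from 1·(4,1) + (1,0)
(x₁, y₁) = (5, 1);  5² − 24·1² = 1 ✓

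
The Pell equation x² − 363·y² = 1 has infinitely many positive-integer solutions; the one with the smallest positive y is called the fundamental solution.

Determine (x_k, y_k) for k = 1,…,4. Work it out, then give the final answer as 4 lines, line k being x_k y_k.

362 19
262087 13756
189750626 9959325
137379191137 7210537544

√363 = [19; 19,38, …], period ℓ=2 (even) → k=1
a_0=19:  p_0=19·1+0=19,  q_0=19·0+1=1
a_1=19:  p_1=19·19+1=362,  q_1=19·1+0=19
fundamental: x₁=362, y₁=19  (since 131044 − 363·361 = 1)
n=2: (362,19)∘(362,19) = (362·362+363·19·19, 362·19+19·362) = (262087,13756)
n=3: (262087,13756)∘(362,19) = (362·262087+363·19·13756, 362·13756+19·262087) = (189750626,9959325)
n=4: (189750626,9959325)∘(362,19) = (362·189750626+363·19·9959325, 362·9959325+19·189750626) = (137379191137,7210537544)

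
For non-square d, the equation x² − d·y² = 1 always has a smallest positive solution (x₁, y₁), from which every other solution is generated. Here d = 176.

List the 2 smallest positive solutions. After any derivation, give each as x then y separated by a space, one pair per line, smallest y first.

√176 = [13; 3,1,3,26, …], period ℓ=4 (even) → k=3
step 0: (13, 1)  from 13·(1,0) + (0,1)
…
step 2: (53, 4)  from 1·(40,3) + (13,1)
step 3: (199, 15)  from 3·(53,4) + (40,3)
(x₁, y₁) = (199, 15);  199² − 176·15² = 1 ✓
(199+15√176)^2 = 79201 + 5970√176

199 15
79201 5970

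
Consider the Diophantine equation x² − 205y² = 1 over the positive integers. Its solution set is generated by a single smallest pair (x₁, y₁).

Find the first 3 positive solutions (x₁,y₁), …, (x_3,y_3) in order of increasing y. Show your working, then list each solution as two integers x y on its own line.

d=205: √d = [14; 3,6,1,4,1,6,3,28] (ℓ=8, even), read p_7/q_7
k=0  a_k=14  p_k/q_k = 14/1
k=1  a_k=3  p_k/q_k = 43/3
k=2  a_k=6  p_k/q_k = 272/19
…
k=4  a_k=4  p_k/q_k = 1532/107
k=5  a_k=1  p_k/q_k = 1847/129
k=6  a_k=6  p_k/q_k = 12614/881
k=7  a_k=3  p_k/q_k = 39689/2772
→ (39689, 2772).  Check: 39689²=1575216721, 205·2772²=1575216720, difference 1.
n=2: (39689,2772)∘(39689,2772) = (39689·39689+205·2772·2772, 39689·2772+2772·39689) = (3150433441,220035816)
n=3: (3150433441,220035816)∘(39689,2772) = (39689·3150433441+205·2772·220035816, 39689·220035816+2772·3150433441) = (250075105640009,17466002999676)

39689 2772
3150433441 220035816
250075105640009 17466002999676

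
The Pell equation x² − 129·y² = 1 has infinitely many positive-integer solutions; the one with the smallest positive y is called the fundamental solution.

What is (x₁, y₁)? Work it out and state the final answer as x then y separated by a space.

d=129: √d = [11; 2,1,3,1,6,1,3,1,2,22] (ℓ=10, even), read p_9/q_9
step 0: (11, 1)  from 11·(1,0) + (0,1)
…
step 3: (125, 11)  from 3·(34,3) + (23,2)
…
step 5: (1079, 95)  from 6·(159,14) + (125,11)
…
step 7: (4793, 422)  from 3·(1238,109) + (1079,95)
step 8: (6031, 531)  from 1·(4793,422) + (1238,109)
step 9: (16855, 1484)  from 2·(6031,531) + (4793,422)
→ (16855, 1484).  Check: 16855²=284091025, 129·1484²=284091024, difference 1.

16855 1484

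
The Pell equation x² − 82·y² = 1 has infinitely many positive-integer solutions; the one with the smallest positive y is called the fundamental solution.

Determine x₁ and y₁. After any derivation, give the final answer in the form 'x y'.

163 18

d=82: √d = [9; 18] (ℓ=1, odd), read p_1/q_1
step 0: (9, 1)  from 9·(1,0) + (0,1)
step 1: (163, 18)  from 18·(9,1) + (1,0)
→ (163, 18).  Check: 163²=26569, 82·18²=26568, difference 1.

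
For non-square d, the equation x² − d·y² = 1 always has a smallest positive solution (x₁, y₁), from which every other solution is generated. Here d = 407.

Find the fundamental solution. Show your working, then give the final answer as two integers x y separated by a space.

2663 132

[20; 5,1,2,1,5,40] for √407; ℓ=6 ⇒ convergent index 5
k=0  a_k=20  p_k/q_k = 20/1
k=1  a_k=5  p_k/q_k = 101/5
k=2  a_k=1  p_k/q_k = 121/6
k=3  a_k=2  p_k/q_k = 343/17
k=4  a_k=1  p_k/q_k = 464/23
k=5  a_k=5  p_k/q_k = 2663/132
fundamental: x₁=2663, y₁=132  (since 7091569 − 407·17424 = 1)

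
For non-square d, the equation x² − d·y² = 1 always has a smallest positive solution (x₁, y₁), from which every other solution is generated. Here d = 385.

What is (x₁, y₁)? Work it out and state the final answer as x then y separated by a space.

√385 → a₀=19, period (1,1,1,1,1,…,1,1,38); ℓ=16 even so k=15
k=0  a_k=19  p_k/q_k = 19/1
…
k=4  a_k=1  p_k/q_k = 98/5
k=5  a_k=1  p_k/q_k = 157/8
k=6  a_k=3  p_k/q_k = 569/29
…
k=9  a_k=1  p_k/q_k = 2747/140
…
k=11  a_k=1  p_k/q_k = 13009/663
k=12  a_k=1  p_k/q_k = 23271/1186
k=13  a_k=1  p_k/q_k = 36280/1849
k=14  a_k=1  p_k/q_k = 59551/3035
k=15  a_k=1  p_k/q_k = 95831/4884
fundamental: x₁=95831, y₁=4884  (since 9183580561 − 385·23853456 = 1)

95831 4884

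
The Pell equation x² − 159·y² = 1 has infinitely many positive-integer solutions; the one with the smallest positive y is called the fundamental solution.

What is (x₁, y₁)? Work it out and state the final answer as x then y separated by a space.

d=159: √d = [12; 1,1,1,1,3,1,1,1,1,24] (ℓ=10, even), read p_9/q_9
i=0: a=12 ⇒ p=12, q=1
i=1: a=1 ⇒ p=13, q=1
i=2: a=1 ⇒ p=25, q=2
…
i=4: a=1 ⇒ p=63, q=5
i=5: a=3 ⇒ p=227, q=18
…
i=8: a=1 ⇒ p=807, q=64
i=9: a=1 ⇒ p=1324, q=105
→ (1324, 105).  Check: 1324²=1752976, 159·105²=1752975, difference 1.

1324 105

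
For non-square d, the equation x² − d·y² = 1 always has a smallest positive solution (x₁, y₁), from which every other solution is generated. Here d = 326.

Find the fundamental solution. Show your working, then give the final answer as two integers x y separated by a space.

√326 = [18; 18,36, …], period ℓ=2 (even) → k=1
k=0  a_k=18  p_k/q_k = 18/1
k=1  a_k=18  p_k/q_k = 325/18
→ (325, 18).  Check: 325²=105625, 326·18²=105624, difference 1.

325 18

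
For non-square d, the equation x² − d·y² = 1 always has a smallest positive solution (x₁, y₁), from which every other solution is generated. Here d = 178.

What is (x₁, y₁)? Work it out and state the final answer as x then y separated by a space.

√178 = [13; 2,1,12,1,2,26, …], period ℓ=6 (even) → k=5
step 0: (13, 1)  from 13·(1,0) + (0,1)
step 1: (27, 2)  from 2·(13,1) + (1,0)
step 2: (40, 3)  from 1·(27,2) + (13,1)
…
step 4: (547, 41)  from 1·(507,38) + (40,3)
step 5: (1601, 120)  from 2·(547,41) + (507,38)
(x₁, y₁) = (1601, 120);  1601² − 178·120² = 1 ✓

1601 120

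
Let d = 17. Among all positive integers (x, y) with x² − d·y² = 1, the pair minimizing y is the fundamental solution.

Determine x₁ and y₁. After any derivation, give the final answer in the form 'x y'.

33 8

d=17: √d = [4; 8] (ℓ=1, odd), read p_1/q_1
a_0=4:  p_0=4·1+0=4,  q_0=4·0+1=1
a_1=8:  p_1=8·4+1=33,  q_1=8·1+0=8
→ (33, 8).  Check: 33²=1089, 17·8²=1088, difference 1.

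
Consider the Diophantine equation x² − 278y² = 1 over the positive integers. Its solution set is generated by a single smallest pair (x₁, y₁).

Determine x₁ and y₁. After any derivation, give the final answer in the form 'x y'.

2501 150

√278 = [16; 1,2,16,2,1,32, …], period ℓ=6 (even) → k=5
a_0=16:  p_0=16·1+0=16,  q_0=16·0+1=1
…
a_4=2:  p_4=2·817+50=1684,  q_4=2·49+3=101
a_5=1:  p_5=1·1684+817=2501,  q_5=1·101+49=150
(x₁, y₁) = (2501, 150);  2501² − 278·150² = 1 ✓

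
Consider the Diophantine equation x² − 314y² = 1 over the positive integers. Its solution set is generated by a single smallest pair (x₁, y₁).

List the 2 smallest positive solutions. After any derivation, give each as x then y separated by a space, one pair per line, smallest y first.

392499 22150
308110930001 17387705700

√314 = [17; 1,2,1,1,2,1,34, …], period ℓ=7 (odd) → k=13
step 0: (17, 1)  from 17·(1,0) + (0,1)
…
step 2: (53, 3)  from 2·(18,1) + (17,1)
step 3: (71, 4)  from 1·(53,3) + (18,1)
step 4: (124, 7)  from 1·(71,4) + (53,3)
…
step 6: (443, 25)  from 1·(319,18) + (124,7)
…
step 8: (15824, 893)  from 1·(15381,868) + (443,25)
step 9: (47029, 2654)  from 2·(15824,893) + (15381,868)
…
step 12: (282617, 15949)  from 2·(109882,6201) + (62853,3547)
step 13: (392499, 22150)  from 1·(282617,15949) + (109882,6201)
fundamental: x₁=392499, y₁=22150  (since 154055465001 − 314·490622500 = 1)
n=2: (392499,22150)∘(392499,22150) = (392499·392499+314·22150·22150, 392499·22150+22150·392499) = (308110930001,17387705700)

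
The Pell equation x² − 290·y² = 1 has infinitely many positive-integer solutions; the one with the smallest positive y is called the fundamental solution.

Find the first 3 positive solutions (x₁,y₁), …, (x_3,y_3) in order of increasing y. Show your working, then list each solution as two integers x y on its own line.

d=290: √d = [17; 34] (ℓ=1, odd), read p_1/q_1
a_0=17:  p_0=17·1+0=17,  q_0=17·0+1=1
a_1=34:  p_1=34·17+1=579,  q_1=34·1+0=34
fundamental: x₁=579, y₁=34  (since 335241 − 290·1156 = 1)
k=2:  x_2 = 579·579+290·34·34 = 670481,  y_2 = 579·34+34·579 = 39372
k=3:  x_3 = 579·670481+290·34·39372 = 776416419,  y_3 = 579·39372+34·670481 = 45592742

579 34
670481 39372
776416419 45592742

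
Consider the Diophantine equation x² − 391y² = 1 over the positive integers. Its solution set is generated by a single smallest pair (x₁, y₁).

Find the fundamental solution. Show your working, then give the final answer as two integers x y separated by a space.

d=391: √d = [19; 1,3,2,2,1,…,3,1,38] (ℓ=16, even), read p_15/q_15
k=0  a_k=19  p_k/q_k = 19/1
…
k=2  a_k=3  p_k/q_k = 79/4
k=3  a_k=2  p_k/q_k = 178/9
…
k=5  a_k=1  p_k/q_k = 613/31
…
k=7  a_k=2  p_k/q_k = 2709/137
…
k=9  a_k=2  p_k/q_k = 107747/5449
k=10  a_k=1  p_k/q_k = 160266/8105
k=11  a_k=1  p_k/q_k = 268013/13554
k=12  a_k=2  p_k/q_k = 696292/35213
k=13  a_k=2  p_k/q_k = 1660597/83980
k=14  a_k=3  p_k/q_k = 5678083/287153
k=15  a_k=1  p_k/q_k = 7338680/371133
(x₁, y₁) = (7338680, 371133);  7338680² − 391·371133² = 1 ✓

7338680 371133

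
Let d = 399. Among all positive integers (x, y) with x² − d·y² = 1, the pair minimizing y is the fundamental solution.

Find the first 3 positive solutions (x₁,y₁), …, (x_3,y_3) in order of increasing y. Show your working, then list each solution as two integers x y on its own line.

20 1
799 40
31940 1599

[19; 1,38] for √399; ℓ=2 ⇒ convergent index 1
k=0  a_k=19  p_k/q_k = 19/1
k=1  a_k=1  p_k/q_k = 20/1
(x₁, y₁) = (20, 1);  20² − 399·1² = 1 ✓
n=2: (20,1)∘(20,1) = (20·20+399·1·1, 20·1+1·20) = (799,40)
n=3: (799,40)∘(20,1) = (20·799+399·1·40, 20·40+1·799) = (31940,1599)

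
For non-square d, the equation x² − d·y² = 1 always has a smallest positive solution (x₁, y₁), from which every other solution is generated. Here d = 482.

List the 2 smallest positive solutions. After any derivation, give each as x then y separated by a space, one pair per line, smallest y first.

√482 = [21; 1,20,1,42, …], period ℓ=4 (even) → k=3
a_0=21:  p_0=21·1+0=21,  q_0=21·0+1=1
a_1=1:  p_1=1·21+1=22,  q_1=1·1+0=1
a_2=20:  p_2=20·22+21=461,  q_2=20·1+1=21
a_3=1:  p_3=1·461+22=483,  q_3=1·21+1=22
→ (483, 22).  Check: 483²=233289, 482·22²=233288, difference 1.
(483+22√482)^2 = 466577 + 21252√482

483 22
466577 21252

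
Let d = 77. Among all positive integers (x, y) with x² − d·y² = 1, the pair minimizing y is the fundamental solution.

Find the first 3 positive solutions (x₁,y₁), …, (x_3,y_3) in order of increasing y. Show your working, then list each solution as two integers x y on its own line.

351 40
246401 28080
172973151 19712120

√77 = [8; 1,3,2,3,1,16, …], period ℓ=6 (even) → k=5
k=0  a_k=8  p_k/q_k = 8/1
…
k=4  a_k=3  p_k/q_k = 272/31
k=5  a_k=1  p_k/q_k = 351/40
fundamental: x₁=351, y₁=40  (since 123201 − 77·1600 = 1)
n=2: (351,40)∘(351,40) = (351·351+77·40·40, 351·40+40·351) = (246401,28080)
n=3: (246401,28080)∘(351,40) = (351·246401+77·40·28080, 351·28080+40·246401) = (172973151,19712120)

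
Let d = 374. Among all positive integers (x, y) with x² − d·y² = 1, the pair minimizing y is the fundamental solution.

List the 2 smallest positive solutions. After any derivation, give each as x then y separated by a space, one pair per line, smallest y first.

3365 174
22646449 1171020

[19; 2,1,18,1,2,38] for √374; ℓ=6 ⇒ convergent index 5
a_0=19:  p_0=19·1+0=19,  q_0=19·0+1=1
a_1=2:  p_1=2·19+1=39,  q_1=2·1+0=2
…
a_4=1:  p_4=1·1083+58=1141,  q_4=1·56+3=59
a_5=2:  p_5=2·1141+1083=3365,  q_5=2·59+56=174
fundamental: x₁=3365, y₁=174  (since 11323225 − 374·30276 = 1)
(3365+174√374)^2 = 22646449 + 1171020√374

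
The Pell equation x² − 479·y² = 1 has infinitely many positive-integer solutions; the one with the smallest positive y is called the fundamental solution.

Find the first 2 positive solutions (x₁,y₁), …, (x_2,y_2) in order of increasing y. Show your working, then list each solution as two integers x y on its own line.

[21; 1,7,1,3,2,21,2,3,1,7,1,42] for √479; ℓ=12 ⇒ convergent index 11
step 0: (21, 1)  from 21·(1,0) + (0,1)
…
step 2: (175, 8)  from 7·(22,1) + (21,1)
…
step 4: (766, 35)  from 3·(197,9) + (175,8)
step 5: (1729, 79)  from 2·(766,35) + (197,9)
…
step 9: (340591, 15562)  from 1·(264712,12095) + (75879,3467)
step 10: (2648849, 121029)  from 7·(340591,15562) + (264712,12095)
step 11: (2989440, 136591)  from 1·(2648849,121029) + (340591,15562)
(x₁, y₁) = (2989440, 136591);  2989440² − 479·136591² = 1 ✓
k=2:  x_2 = 2989440·2989440+479·136591·136591 = 17873503027199,  y_2 = 2989440·136591+136591·2989440 = 816661198080

2989440 136591
17873503027199 816661198080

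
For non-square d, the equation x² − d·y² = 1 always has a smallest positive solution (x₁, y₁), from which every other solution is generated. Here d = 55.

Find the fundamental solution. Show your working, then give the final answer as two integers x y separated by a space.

√55 = [7; 2,2,2,14, …], period ℓ=4 (even) → k=3
a_0=7:  p_0=7·1+0=7,  q_0=7·0+1=1
…
a_2=2:  p_2=2·15+7=37,  q_2=2·2+1=5
a_3=2:  p_3=2·37+15=89,  q_3=2·5+2=12
fundamental: x₁=89, y₁=12  (since 7921 − 55·144 = 1)

89 12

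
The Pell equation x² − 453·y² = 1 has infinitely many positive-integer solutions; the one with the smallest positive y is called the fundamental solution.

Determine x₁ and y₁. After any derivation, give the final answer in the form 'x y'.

1653751 77700

d=453: √d = [21; 3,1,1,10,14,10,1,1,3,42] (ℓ=10, even), read p_9/q_9
step 0: (21, 1)  from 21·(1,0) + (0,1)
step 1: (64, 3)  from 3·(21,1) + (1,0)
step 2: (85, 4)  from 1·(64,3) + (21,1)
…
step 4: (1575, 74)  from 10·(149,7) + (85,4)
…
step 7: (245764, 11547)  from 1·(223565,10504) + (22199,1043)
step 8: (469329, 22051)  from 1·(245764,11547) + (223565,10504)
step 9: (1653751, 77700)  from 3·(469329,22051) + (245764,11547)
(x₁, y₁) = (1653751, 77700);  1653751² − 453·77700² = 1 ✓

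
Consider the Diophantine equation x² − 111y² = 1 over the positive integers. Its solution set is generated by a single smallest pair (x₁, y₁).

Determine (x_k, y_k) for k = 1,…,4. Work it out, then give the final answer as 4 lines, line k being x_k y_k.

295 28
174049 16520
102688615 9746772
60586108801 5750578960

√111 = [10; 1,1,6,1,1,20, …], period ℓ=6 (even) → k=5
a_0=10:  p_0=10·1+0=10,  q_0=10·0+1=1
a_1=1:  p_1=1·10+1=11,  q_1=1·1+0=1
a_2=1:  p_2=1·11+10=21,  q_2=1·1+1=2
a_3=6:  p_3=6·21+11=137,  q_3=6·2+1=13
a_4=1:  p_4=1·137+21=158,  q_4=1·13+2=15
a_5=1:  p_5=1·158+137=295,  q_5=1·15+13=28
→ (295, 28).  Check: 295²=87025, 111·28²=87024, difference 1.
(x_2, y_2) = (295·295 + 111·28·28, 295·28 + 28·295) = (174049, 16520)
(x_3, y_3) = (295·174049 + 111·28·16520, 295·16520 + 28·174049) = (102688615, 9746772)
(x_4, y_4) = (295·102688615 + 111·28·9746772, 295·9746772 + 28·102688615) = (60586108801, 5750578960)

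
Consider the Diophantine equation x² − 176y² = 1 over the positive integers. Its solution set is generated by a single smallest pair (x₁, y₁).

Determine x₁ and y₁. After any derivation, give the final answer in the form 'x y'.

199 15

d=176: √d = [13; 3,1,3,26] (ℓ=4, even), read p_3/q_3
step 0: (13, 1)  from 13·(1,0) + (0,1)
step 1: (40, 3)  from 3·(13,1) + (1,0)
step 2: (53, 4)  from 1·(40,3) + (13,1)
step 3: (199, 15)  from 3·(53,4) + (40,3)
→ (199, 15).  Check: 199²=39601, 176·15²=39600, difference 1.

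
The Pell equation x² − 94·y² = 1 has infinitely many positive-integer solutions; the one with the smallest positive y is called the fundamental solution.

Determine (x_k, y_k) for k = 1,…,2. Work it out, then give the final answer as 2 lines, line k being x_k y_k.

√94 → a₀=9, period (1,2,3,1,1,…,2,1,18); ℓ=16 even so k=15
a_0=9:  p_0=9·1+0=9,  q_0=9·0+1=1
…
a_7=1:  p_7=1·1241+223=1464,  q_7=1·128+23=151
…
a_11=1:  p_11=1·85038+14417=99455,  q_11=1·8771+1487=10258
…
a_14=2:  p_14=2·652934+184493=1490361,  q_14=2·67345+19029=153719
a_15=1:  p_15=1·1490361+652934=2143295,  q_15=1·153719+67345=221064
(x₁, y₁) = (2143295, 221064);  2143295² − 94·221064² = 1 ✓
k=2:  x_2 = 2143295·2143295+94·221064·221064 = 9187426914049,  y_2 = 2143295·221064+221064·2143295 = 947610731760

2143295 221064
9187426914049 947610731760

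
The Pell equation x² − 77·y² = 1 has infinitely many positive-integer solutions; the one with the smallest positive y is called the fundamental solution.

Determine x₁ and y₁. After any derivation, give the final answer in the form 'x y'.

√77 → a₀=8, period (1,3,2,3,1,16); ℓ=6 even so k=5
k=0  a_k=8  p_k/q_k = 8/1
k=1  a_k=1  p_k/q_k = 9/1
k=2  a_k=3  p_k/q_k = 35/4
k=3  a_k=2  p_k/q_k = 79/9
k=4  a_k=3  p_k/q_k = 272/31
k=5  a_k=1  p_k/q_k = 351/40
fundamental: x₁=351, y₁=40  (since 123201 − 77·1600 = 1)

351 40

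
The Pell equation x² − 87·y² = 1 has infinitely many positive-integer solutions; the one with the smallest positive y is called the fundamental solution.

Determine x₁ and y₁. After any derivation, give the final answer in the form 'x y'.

[9; 3,18] for √87; ℓ=2 ⇒ convergent index 1
k=0  a_k=9  p_k/q_k = 9/1
k=1  a_k=3  p_k/q_k = 28/3
→ (28, 3).  Check: 28²=784, 87·3²=783, difference 1.

28 3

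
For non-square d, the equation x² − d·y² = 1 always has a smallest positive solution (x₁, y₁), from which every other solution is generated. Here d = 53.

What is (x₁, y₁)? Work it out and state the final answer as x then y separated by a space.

66249 9100

[7; 3,1,1,3,14] for √53; ℓ=5 ⇒ convergent index 9
a_0=7:  p_0=7·1+0=7,  q_0=7·0+1=1
…
a_3=1:  p_3=1·29+22=51,  q_3=1·4+3=7
…
a_7=1:  p_7=1·7979+2599=10578,  q_7=1·1096+357=1453
a_8=1:  p_8=1·10578+7979=18557,  q_8=1·1453+1096=2549
a_9=3:  p_9=3·18557+10578=66249,  q_9=3·2549+1453=9100
(x₁, y₁) = (66249, 9100);  66249² − 53·9100² = 1 ✓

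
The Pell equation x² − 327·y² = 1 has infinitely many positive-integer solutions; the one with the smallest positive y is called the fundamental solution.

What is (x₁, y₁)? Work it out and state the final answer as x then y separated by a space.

√327 = [18; 12,36, …], period ℓ=2 (even) → k=1
i=0: a=18 ⇒ p=18, q=1
i=1: a=12 ⇒ p=217, q=12
→ (217, 12).  Check: 217²=47089, 327·12²=47088, difference 1.

217 12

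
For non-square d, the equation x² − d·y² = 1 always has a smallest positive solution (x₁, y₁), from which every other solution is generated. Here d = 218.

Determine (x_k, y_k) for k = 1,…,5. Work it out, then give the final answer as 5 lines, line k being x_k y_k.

√218 = [14; 1,3,3,1,28, …], period ℓ=5 (odd) → k=9
k=0  a_k=14  p_k/q_k = 14/1
…
k=2  a_k=3  p_k/q_k = 59/4
k=3  a_k=3  p_k/q_k = 192/13
k=4  a_k=1  p_k/q_k = 251/17
k=5  a_k=28  p_k/q_k = 7220/489
k=6  a_k=1  p_k/q_k = 7471/506
k=7  a_k=3  p_k/q_k = 29633/2007
k=8  a_k=3  p_k/q_k = 96370/6527
k=9  a_k=1  p_k/q_k = 126003/8534
fundamental: x₁=126003, y₁=8534  (since 15876756009 − 218·72829156 = 1)
(126003+8534√218)^2 = 31753512017 + 2150619204√218
(126003+8534√218)^3 = 8002075549230099 + 541968943114690√218
(126003+8534√218)^4 = 2016571050827526816577 + 136579425476409948936√218
(126003+8534√218)^5 = 508188004226839647389073363 + 34418834696066196648450926√218

126003 8534
31753512017 2150619204
8002075549230099 541968943114690
2016571050827526816577 136579425476409948936
508188004226839647389073363 34418834696066196648450926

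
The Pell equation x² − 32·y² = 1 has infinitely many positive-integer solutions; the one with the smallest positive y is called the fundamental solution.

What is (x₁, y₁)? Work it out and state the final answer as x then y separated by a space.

17 3

√32 = [5; 1,1,1,10, …], period ℓ=4 (even) → k=3
step 0: (5, 1)  from 5·(1,0) + (0,1)
…
step 2: (11, 2)  from 1·(6,1) + (5,1)
step 3: (17, 3)  from 1·(11,2) + (6,1)
fundamental: x₁=17, y₁=3  (since 289 − 32·9 = 1)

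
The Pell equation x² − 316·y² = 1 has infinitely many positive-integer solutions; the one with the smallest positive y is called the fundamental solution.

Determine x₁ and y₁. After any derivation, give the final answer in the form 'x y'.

[17; 1,3,2,8,2,3,1,34] for √316; ℓ=8 ⇒ convergent index 7
i=0: a=17 ⇒ p=17, q=1
…
i=2: a=3 ⇒ p=71, q=4
i=3: a=2 ⇒ p=160, q=9
…
i=6: a=3 ⇒ p=9937, q=559
i=7: a=1 ⇒ p=12799, q=720
→ (12799, 720).  Check: 12799²=163814401, 316·720²=163814400, difference 1.

12799 720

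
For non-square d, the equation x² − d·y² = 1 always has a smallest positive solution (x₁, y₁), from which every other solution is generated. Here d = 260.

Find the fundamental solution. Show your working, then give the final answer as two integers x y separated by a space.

[16; 8,32] for √260; ℓ=2 ⇒ convergent index 1
k=0  a_k=16  p_k/q_k = 16/1
k=1  a_k=8  p_k/q_k = 129/8
→ (129, 8).  Check: 129²=16641, 260·8²=16640, difference 1.

129 8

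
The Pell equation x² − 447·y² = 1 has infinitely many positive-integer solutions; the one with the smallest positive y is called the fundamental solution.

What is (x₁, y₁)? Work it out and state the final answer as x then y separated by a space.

[21; 7,42] for √447; ℓ=2 ⇒ convergent index 1
k=0  a_k=21  p_k/q_k = 21/1
k=1  a_k=7  p_k/q_k = 148/7
→ (148, 7).  Check: 148²=21904, 447·7²=21903, difference 1.

148 7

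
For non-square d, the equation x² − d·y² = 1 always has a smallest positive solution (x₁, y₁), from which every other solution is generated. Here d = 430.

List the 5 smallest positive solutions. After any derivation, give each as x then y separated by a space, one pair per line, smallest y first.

2862251 138030
16384961574001 790153011060
93795745300289010251 4523232492118854090
536933931562978654798296001 25893253447598574322902120
3073679365100040639604854765306251 148225981147280410676109712890150

√430 → a₀=20, period (1,2,1,3,1,…,2,1,40); ℓ=14 even so k=13
i=0: a=20 ⇒ p=20, q=1
…
i=2: a=2 ⇒ p=62, q=3
…
i=4: a=3 ⇒ p=311, q=15
i=5: a=1 ⇒ p=394, q=19
i=6: a=6 ⇒ p=2675, q=129
i=7: a=8 ⇒ p=21794, q=1051
i=8: a=6 ⇒ p=133439, q=6435
…
i=12: a=2 ⇒ p=2107880, q=101651
i=13: a=1 ⇒ p=2862251, q=138030
(x₁, y₁) = (2862251, 138030);  2862251² − 430·138030² = 1 ✓
(2862251+138030√430)^2 = 16384961574001 + 790153011060√430
(2862251+138030√430)^3 = 93795745300289010251 + 4523232492118854090√430
(2862251+138030√430)^4 = 536933931562978654798296001 + 25893253447598574322902120√430
(2862251+138030√430)^5 = 3073679365100040639604854765306251 + 148225981147280410676109712890150√430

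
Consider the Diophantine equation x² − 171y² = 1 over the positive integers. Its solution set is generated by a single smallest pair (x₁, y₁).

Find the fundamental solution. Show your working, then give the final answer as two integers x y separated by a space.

d=171: √d = [13; 13,26] (ℓ=2, even), read p_1/q_1
i=0: a=13 ⇒ p=13, q=1
i=1: a=13 ⇒ p=170, q=13
→ (170, 13).  Check: 170²=28900, 171·13²=28899, difference 1.

170 13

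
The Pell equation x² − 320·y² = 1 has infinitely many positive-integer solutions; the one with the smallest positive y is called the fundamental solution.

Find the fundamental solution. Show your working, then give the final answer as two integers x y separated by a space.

161 9

d=320: √d = [17; 1,7,1,34] (ℓ=4, even), read p_3/q_3
i=0: a=17 ⇒ p=17, q=1
…
i=2: a=7 ⇒ p=143, q=8
i=3: a=1 ⇒ p=161, q=9
(x₁, y₁) = (161, 9);  161² − 320·9² = 1 ✓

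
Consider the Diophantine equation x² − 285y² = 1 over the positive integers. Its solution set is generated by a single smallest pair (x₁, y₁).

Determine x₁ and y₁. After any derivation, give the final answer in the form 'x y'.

√285 = [16; 1,7,2,7,1,32, …], period ℓ=6 (even) → k=5
i=0: a=16 ⇒ p=16, q=1
i=1: a=1 ⇒ p=17, q=1
i=2: a=7 ⇒ p=135, q=8
…
i=4: a=7 ⇒ p=2144, q=127
i=5: a=1 ⇒ p=2431, q=144
→ (2431, 144).  Check: 2431²=5909761, 285·144²=5909760, difference 1.

2431 144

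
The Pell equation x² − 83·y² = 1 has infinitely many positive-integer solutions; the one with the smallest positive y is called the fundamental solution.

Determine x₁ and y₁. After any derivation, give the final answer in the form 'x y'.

82 9

√83 → a₀=9, period (9,18); ℓ=2 even so k=1
k=0  a_k=9  p_k/q_k = 9/1
k=1  a_k=9  p_k/q_k = 82/9
(x₁, y₁) = (82, 9);  82² − 83·9² = 1 ✓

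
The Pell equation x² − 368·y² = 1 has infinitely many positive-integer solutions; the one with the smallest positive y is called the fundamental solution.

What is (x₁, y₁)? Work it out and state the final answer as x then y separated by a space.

d=368: √d = [19; 5,2,5,38] (ℓ=4, even), read p_3/q_3
k=0  a_k=19  p_k/q_k = 19/1
k=1  a_k=5  p_k/q_k = 96/5
k=2  a_k=2  p_k/q_k = 211/11
k=3  a_k=5  p_k/q_k = 1151/60
(x₁, y₁) = (1151, 60);  1151² − 368·60² = 1 ✓

1151 60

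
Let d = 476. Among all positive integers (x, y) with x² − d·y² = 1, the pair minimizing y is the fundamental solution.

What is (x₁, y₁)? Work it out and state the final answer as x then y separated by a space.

28799 1320

√476 = [21; 1,4,2,10,2,4,1,42, …], period ℓ=8 (even) → k=7
i=0: a=21 ⇒ p=21, q=1
…
i=2: a=4 ⇒ p=109, q=5
i=3: a=2 ⇒ p=240, q=11
…
i=5: a=2 ⇒ p=5258, q=241
i=6: a=4 ⇒ p=23541, q=1079
i=7: a=1 ⇒ p=28799, q=1320
(x₁, y₁) = (28799, 1320);  28799² − 476·1320² = 1 ✓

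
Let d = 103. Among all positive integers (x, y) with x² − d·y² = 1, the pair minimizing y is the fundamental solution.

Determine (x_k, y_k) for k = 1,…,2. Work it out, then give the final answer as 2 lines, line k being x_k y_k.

√103 → a₀=10, period (6,1,2,1,1,9,1,1,2,1,6,20); ℓ=12 even so k=11
k=0  a_k=10  p_k/q_k = 10/1
k=1  a_k=6  p_k/q_k = 61/6
k=2  a_k=1  p_k/q_k = 71/7
k=3  a_k=2  p_k/q_k = 203/20
k=4  a_k=1  p_k/q_k = 274/27
k=5  a_k=1  p_k/q_k = 477/47
k=6  a_k=9  p_k/q_k = 4567/450
k=7  a_k=1  p_k/q_k = 5044/497
k=8  a_k=1  p_k/q_k = 9611/947
k=9  a_k=2  p_k/q_k = 24266/2391
k=10  a_k=1  p_k/q_k = 33877/3338
k=11  a_k=6  p_k/q_k = 227528/22419
fundamental: x₁=227528, y₁=22419  (since 51768990784 − 103·502611561 = 1)
(x_2, y_2) = (227528·227528 + 103·22419·22419, 227528·22419 + 22419·227528) = (103537981567, 10201900464)

227528 22419
103537981567 10201900464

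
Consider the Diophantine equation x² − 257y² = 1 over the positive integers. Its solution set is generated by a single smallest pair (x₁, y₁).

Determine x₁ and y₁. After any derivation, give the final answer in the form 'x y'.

[16; 32] for √257; ℓ=1 ⇒ convergent index 1
k=0  a_k=16  p_k/q_k = 16/1
k=1  a_k=32  p_k/q_k = 513/32
→ (513, 32).  Check: 513²=263169, 257·32²=263168, difference 1.

513 32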